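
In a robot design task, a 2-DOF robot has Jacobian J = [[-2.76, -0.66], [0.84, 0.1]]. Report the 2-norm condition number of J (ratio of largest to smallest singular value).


JJ^T eigenvalues: trace(JJ^T) = 8.7688, det(JJ^T) = det(J)^2 = 0.07750656
s_max^2 = (8.7688 + sqrt(76.58182720))/2 = 8.75995217
s_min^2 = (8.7688 - sqrt(76.58182720))/2 = 0.00884783
kappa = s_max/s_min = sqrt(8.75995217/0.00884783) = 31.4653

31.4653


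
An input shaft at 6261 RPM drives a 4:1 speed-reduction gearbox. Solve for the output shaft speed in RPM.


omega_out = omega_in / N = 6261 / 4 = 1565.2500

1565.2500 RPM


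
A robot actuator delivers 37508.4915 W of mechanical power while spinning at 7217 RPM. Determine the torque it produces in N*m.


omega = 7217 * 2*pi/60 = 755.762473 rad/s
tau = P / omega = 37508.4915 / 755.762473 = 49.6300

49.6300 N*m


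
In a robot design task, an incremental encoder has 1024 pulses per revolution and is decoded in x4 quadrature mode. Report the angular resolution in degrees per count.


resolution = 360 / (PPR * 4) = 360 / 4096 = 0.0879

0.0879 degrees


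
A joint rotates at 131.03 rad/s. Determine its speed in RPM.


RPM = 131.03 * 60/(2*pi) = 1251.2443

1251.2443 RPM


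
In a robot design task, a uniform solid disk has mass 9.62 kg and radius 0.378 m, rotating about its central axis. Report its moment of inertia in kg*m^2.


I = (1/2)*m*R^2 = 0.5*9.62*0.378^2 = 0.6873

0.6873 kg*m^2


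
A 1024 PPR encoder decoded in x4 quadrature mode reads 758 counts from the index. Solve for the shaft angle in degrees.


angle = counts * 360 / (PPR*4) = 758 * 360 / 4096 = 66.6211

66.6211 degrees


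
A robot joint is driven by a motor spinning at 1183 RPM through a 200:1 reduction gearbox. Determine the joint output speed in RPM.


omega_joint = omega_motor / N = 1183 / 200 = 5.9150

5.9150 RPM


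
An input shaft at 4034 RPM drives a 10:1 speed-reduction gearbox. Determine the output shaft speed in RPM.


omega_out = omega_in / N = 4034 / 10 = 403.4000

403.4000 RPM


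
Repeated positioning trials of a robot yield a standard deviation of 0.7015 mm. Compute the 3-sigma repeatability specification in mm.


repeatability = 3*sigma = 3*0.7015 = 2.1045

2.1045 mm


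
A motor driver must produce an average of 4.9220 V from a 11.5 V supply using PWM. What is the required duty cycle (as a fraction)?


D = V_avg/V_supply = 4.9220/11.5 = 0.4280

0.4280


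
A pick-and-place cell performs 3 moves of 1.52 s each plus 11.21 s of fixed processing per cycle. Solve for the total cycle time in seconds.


T = 3*1.52 + 11.21 = 15.7700

15.7700 s


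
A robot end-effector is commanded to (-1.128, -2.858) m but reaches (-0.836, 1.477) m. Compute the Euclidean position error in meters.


dx = -0.836 - (-1.128) = 0.2920, dy = 1.477 - (-2.858) = 4.3350
err = sqrt(0.085264 + 18.792225) = 4.3448

4.3448 m


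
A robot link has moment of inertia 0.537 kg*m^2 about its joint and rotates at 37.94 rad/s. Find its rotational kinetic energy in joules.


KE = (1/2)*I*omega^2 = 0.5*0.537*37.94^2 = 386.4906

386.4906 J


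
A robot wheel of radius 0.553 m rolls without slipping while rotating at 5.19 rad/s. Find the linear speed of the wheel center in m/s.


v = omega * r = 5.19 * 0.553 = 2.8701

2.8701 m/s


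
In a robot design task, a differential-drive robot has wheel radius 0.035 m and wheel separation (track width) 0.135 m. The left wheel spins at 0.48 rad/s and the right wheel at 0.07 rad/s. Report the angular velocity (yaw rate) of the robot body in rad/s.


omega = r*(wR - wL)/L = 0.035*(0.07 - (0.48))/0.135 = -0.1063

-0.1063 rad/s


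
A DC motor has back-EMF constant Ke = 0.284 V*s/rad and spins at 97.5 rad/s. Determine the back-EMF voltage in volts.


V_emf = Ke * omega = 0.284*97.5 = 27.6900

27.6900 V


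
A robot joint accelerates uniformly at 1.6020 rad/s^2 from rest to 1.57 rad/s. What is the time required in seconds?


t = delta_omega / alpha = 1.57 / 1.6020 = 0.9800

0.9800 s


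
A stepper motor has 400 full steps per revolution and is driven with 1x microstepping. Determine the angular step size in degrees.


step = 360/(400*1) = 360/400 = 0.9000

0.9000 degrees


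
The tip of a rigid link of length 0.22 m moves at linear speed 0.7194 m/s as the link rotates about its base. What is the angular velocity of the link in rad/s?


omega = v / L = 0.7194 / 0.22 = 3.2700

3.2700 rad/s


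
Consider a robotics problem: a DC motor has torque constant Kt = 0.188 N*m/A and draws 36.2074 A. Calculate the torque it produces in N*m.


tau = Kt * I = 0.188*36.2074 = 6.8070

6.8070 N*m


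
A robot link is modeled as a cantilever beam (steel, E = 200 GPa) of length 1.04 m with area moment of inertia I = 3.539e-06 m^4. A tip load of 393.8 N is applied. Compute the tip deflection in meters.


delta = F*L^3/(3*E*I) = 393.8*1.04^3/(3*2.000e+11*3.539e-06)
      = 442.9714432/2123400 = 2.0861e-04

2.0861e-04 m


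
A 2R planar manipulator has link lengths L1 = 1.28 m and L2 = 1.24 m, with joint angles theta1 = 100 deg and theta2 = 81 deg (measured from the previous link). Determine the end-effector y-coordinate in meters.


y = L1*sin(th1) + L2*sin(th1+th2) = 1.28*sin(100 deg) + 1.24*sin(181 deg) = 1.2389

1.2389 m


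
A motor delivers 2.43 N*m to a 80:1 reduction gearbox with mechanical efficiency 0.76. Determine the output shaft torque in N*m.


tau_out = tau_in * N * eta = 2.43 * 80 * 0.76 = 147.7440

147.7440 N*m


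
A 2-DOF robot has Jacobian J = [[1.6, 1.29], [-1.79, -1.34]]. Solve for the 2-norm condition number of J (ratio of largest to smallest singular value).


JJ^T eigenvalues: trace(JJ^T) = 9.2238, det(JJ^T) = det(J)^2 = 0.02725801
s_max^2 = (9.2238 + sqrt(84.96945440))/2 = 9.22084387
s_min^2 = (9.2238 - sqrt(84.96945440))/2 = 0.00295613
kappa = s_max/s_min = sqrt(9.22084387/0.00295613) = 55.8501

55.8501


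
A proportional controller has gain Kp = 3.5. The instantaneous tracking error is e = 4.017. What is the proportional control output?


u_P = Kp * e = 3.5 * 4.017 = 14.0595

14.0595


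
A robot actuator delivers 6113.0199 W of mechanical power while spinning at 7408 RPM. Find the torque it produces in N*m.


omega = 7408 * 2*pi/60 = 775.763946 rad/s
tau = P / omega = 6113.0199 / 775.763946 = 7.8800

7.8800 N*m


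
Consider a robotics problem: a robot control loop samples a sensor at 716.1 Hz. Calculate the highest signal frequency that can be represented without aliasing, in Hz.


f_max = f_s/2 = 716.1/2 = 358.0500

358.0500 Hz


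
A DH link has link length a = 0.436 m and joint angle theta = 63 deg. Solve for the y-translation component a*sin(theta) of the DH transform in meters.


a*sin(theta) = 0.436*sin(63 deg) = 0.3885

0.3885 m


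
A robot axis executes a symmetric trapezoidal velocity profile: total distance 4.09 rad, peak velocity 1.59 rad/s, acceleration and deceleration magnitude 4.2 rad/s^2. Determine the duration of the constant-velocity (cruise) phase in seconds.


t_acc = v/a = 0.378571 s, d_acc = v^2/(2a) = 0.300964 rad each
d_cruise = 4.09 - 2*0.300964 = 3.488072 rad
t_cruise = d_cruise/v = 3.488072/1.59 = 2.1938

2.1938 s


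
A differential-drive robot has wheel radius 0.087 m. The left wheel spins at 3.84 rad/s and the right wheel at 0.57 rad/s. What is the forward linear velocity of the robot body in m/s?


v = r*(wR + wL)/2 = 0.087*(0.57 + 3.84)/2 = 0.1918

0.1918 m/s


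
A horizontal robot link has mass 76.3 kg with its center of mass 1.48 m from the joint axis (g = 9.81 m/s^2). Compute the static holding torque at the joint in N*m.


tau = m*g*L = 76.3 * 9.81 * 1.48 = 1107.7844

1107.7844 N*m


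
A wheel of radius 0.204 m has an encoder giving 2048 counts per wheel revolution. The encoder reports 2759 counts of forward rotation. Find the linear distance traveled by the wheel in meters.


revs = 2759/2048 = 1.347168
d = revs * 2*pi*r = 1.347168 * 2*pi*0.204 = 1.7268

1.7268 m


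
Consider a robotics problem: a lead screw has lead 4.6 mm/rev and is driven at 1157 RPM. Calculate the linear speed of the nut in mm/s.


v = lead * (RPM/60) = 4.6*1157/60 = 88.7033

88.7033 mm/s


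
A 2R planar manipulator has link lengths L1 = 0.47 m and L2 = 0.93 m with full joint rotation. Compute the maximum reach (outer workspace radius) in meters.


r_max = L1 + L2 = 0.47 + 0.93 = 1.4000

1.4000 m


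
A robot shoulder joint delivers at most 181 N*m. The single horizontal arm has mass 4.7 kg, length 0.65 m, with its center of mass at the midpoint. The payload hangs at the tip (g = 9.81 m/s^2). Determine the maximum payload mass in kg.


tau_arm = m_arm*g*(L/2) = 4.7*9.81*0.65/2 = 14.9848 N*m
tau_payload = tau_max - tau_arm = 181 - 14.9848 = 166.0152
m_payload = tau_payload / (g*L) = 166.0152 / (9.81*0.65) = 26.0355

26.0355 kg


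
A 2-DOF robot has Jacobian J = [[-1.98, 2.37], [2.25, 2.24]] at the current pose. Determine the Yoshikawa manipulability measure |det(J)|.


det(J) = -1.98*2.24 - (2.37)*(2.25) = -9.7677
|det(J)| = 9.7677

9.7677


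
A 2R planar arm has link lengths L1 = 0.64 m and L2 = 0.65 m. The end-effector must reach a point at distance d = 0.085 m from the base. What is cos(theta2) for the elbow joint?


cos(th2) = (d^2 - L1^2 - L2^2)/(2*L1*L2) = (0.085^2 - 0.64^2 - 0.65^2)/(2*0.64*0.65) = -0.9914

-0.9914


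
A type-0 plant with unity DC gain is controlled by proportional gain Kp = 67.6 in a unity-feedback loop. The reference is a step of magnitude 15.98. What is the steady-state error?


e_ss = R/(1 + Kp) = 15.98/(1 + 67.6) = 15.98/68.6000 = 0.2329

0.2329


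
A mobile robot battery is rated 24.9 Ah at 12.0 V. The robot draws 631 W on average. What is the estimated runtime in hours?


E = 24.9*12.0 = 298.8000 Wh
t = E/P = 298.8000/631 = 0.4735

0.4735 hours


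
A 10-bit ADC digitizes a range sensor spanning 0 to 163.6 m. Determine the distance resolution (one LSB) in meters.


res = range / 2^n = 163.6/2^10 = 163.6/1024 = 0.1598

0.1598 m


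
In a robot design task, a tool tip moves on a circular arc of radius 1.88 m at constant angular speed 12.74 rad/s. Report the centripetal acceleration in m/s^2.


a_c = omega^2 * r = 12.74^2 * 1.88 = 305.1383

305.1383 m/s^2


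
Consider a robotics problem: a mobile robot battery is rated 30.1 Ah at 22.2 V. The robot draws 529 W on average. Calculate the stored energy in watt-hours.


E = capacity * V = 30.1*22.2 = 668.2200

668.2200 Wh


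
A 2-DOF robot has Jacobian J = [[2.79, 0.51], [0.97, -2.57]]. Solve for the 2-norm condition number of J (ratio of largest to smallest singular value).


JJ^T eigenvalues: trace(JJ^T) = 15.5900, det(JJ^T) = det(J)^2 = 58.75222500
s_max^2 = (15.5900 + sqrt(8.03920000))/2 = 9.21267415
s_min^2 = (15.5900 - sqrt(8.03920000))/2 = 6.37732585
kappa = s_max/s_min = sqrt(9.21267415/6.37732585) = 1.2019

1.2019


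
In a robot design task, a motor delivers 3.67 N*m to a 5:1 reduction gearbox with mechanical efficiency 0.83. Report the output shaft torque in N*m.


tau_out = tau_in * N * eta = 3.67 * 5 * 0.83 = 15.2305

15.2305 N*m


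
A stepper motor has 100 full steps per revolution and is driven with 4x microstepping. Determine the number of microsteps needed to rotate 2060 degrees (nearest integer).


step_size = 360/(100*4) = 360/400 = 0.900000 deg
n = 2060/(360/400) = 2060*400/360 = 2288.8889 -> 2289

2289 steps


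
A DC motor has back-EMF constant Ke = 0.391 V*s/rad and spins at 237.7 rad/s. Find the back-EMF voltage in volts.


V_emf = Ke * omega = 0.391*237.7 = 92.9407

92.9407 V


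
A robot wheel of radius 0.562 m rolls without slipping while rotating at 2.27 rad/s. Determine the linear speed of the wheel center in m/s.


v = omega * r = 2.27 * 0.562 = 1.2757

1.2757 m/s


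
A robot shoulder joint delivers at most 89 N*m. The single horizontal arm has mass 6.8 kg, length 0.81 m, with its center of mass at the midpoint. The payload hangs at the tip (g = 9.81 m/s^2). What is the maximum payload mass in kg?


tau_arm = m_arm*g*(L/2) = 6.8*9.81*0.81/2 = 27.0167 N*m
tau_payload = tau_max - tau_arm = 89 - 27.0167 = 61.9833
m_payload = tau_payload / (g*L) = 61.9833 / (9.81*0.81) = 7.8005

7.8005 kg


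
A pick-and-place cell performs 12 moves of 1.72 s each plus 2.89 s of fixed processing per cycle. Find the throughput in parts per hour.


T_cycle = 12*1.72 + 2.89 = 23.5300 s
rate = 3600/T = 152.9962

152.9962 parts/hour


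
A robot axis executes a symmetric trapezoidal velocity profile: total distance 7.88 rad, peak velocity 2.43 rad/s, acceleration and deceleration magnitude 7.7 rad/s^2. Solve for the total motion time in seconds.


t_acc = v/a = 2.43/7.7 = 0.315584 s
d_acc = v^2/(2a) = 0.383435 rad (each ramp)
d_cruise = 7.88 - 2*0.383435 = 7.113130 rad
t_cruise = 7.113130/2.43 = 2.927214 s
t_total = 2*0.315584 + 2.927214 = 3.5584

3.5584 s


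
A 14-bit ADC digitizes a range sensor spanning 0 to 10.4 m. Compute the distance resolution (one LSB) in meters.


res = range / 2^n = 10.4/2^14 = 10.4/16384 = 6.3477e-04

6.3477e-04 m


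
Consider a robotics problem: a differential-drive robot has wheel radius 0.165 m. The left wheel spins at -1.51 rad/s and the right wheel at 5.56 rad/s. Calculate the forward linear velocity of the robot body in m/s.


v = r*(wR + wL)/2 = 0.165*(5.56 + -1.51)/2 = 0.3341

0.3341 m/s


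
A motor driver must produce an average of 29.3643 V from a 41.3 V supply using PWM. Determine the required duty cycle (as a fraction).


D = V_avg/V_supply = 29.3643/41.3 = 0.7110

0.7110


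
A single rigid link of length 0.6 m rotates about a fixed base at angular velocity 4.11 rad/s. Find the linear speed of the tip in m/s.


v = L*omega = 0.6 * 4.11 = 2.4660

2.4660 m/s


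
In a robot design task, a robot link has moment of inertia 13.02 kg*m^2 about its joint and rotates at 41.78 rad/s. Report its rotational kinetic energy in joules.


KE = (1/2)*I*omega^2 = 0.5*13.02*41.78^2 = 11363.6503

11363.6503 J


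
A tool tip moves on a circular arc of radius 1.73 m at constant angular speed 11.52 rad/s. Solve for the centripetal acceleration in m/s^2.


a_c = omega^2 * r = 11.52^2 * 1.73 = 229.5890

229.5890 m/s^2


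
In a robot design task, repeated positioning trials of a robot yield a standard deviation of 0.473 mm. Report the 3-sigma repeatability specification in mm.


repeatability = 3*sigma = 3*0.473 = 1.4190

1.4190 mm


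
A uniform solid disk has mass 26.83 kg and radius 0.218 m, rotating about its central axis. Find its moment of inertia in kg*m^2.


I = (1/2)*m*R^2 = 0.5*26.83*0.218^2 = 0.6375

0.6375 kg*m^2


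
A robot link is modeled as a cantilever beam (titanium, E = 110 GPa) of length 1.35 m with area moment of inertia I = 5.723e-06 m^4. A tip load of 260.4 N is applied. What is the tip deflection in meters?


delta = F*L^3/(3*E*I) = 260.4*1.35^3/(3*1.100e+11*5.723e-06)
      = 640.68165/1888590 = 3.3924e-04

3.3924e-04 m


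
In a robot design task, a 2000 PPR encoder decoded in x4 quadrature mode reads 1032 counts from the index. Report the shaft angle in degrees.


angle = counts * 360 / (PPR*4) = 1032 * 360 / 8000 = 46.4400

46.4400 degrees


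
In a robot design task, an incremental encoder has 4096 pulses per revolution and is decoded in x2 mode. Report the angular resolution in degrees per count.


resolution = 360 / (PPR * 2) = 360 / 8192 = 0.0439

0.0439 degrees


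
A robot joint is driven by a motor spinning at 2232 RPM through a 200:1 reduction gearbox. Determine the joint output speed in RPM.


omega_joint = omega_motor / N = 2232 / 200 = 11.1600

11.1600 RPM


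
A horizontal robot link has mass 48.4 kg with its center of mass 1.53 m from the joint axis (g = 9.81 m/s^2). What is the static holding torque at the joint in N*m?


tau = m*g*L = 48.4 * 9.81 * 1.53 = 726.4501

726.4501 N*m


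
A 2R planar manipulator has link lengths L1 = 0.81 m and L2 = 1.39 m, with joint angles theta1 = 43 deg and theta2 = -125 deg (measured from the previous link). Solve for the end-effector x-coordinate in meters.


x = L1*cos(th1) + L2*cos(th1+th2) = 0.81*cos(43 deg) + 1.39*cos(-82 deg) = 0.7858

0.7858 m


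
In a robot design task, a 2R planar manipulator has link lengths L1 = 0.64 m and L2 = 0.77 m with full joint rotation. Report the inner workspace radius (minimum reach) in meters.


r_min = |L1 - L2| = |0.64 - 0.77| = 0.1300

0.1300 m


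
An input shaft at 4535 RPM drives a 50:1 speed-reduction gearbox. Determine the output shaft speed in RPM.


omega_out = omega_in / N = 4535 / 50 = 90.7000

90.7000 RPM


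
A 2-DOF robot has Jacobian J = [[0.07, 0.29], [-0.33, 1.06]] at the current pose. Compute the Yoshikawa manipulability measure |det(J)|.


det(J) = 0.07*1.06 - (0.29)*(-0.33) = 0.1699
|det(J)| = 0.1699

0.1699


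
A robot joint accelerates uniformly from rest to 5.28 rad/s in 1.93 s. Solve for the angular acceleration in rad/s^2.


alpha = delta_omega / t = 5.28 / 1.93 = 2.7358

2.7358 rad/s^2


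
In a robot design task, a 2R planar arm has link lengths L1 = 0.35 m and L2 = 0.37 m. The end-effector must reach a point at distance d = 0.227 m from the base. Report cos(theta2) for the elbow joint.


cos(th2) = (d^2 - L1^2 - L2^2)/(2*L1*L2) = (0.227^2 - 0.35^2 - 0.37^2)/(2*0.35*0.37) = -0.8026

-0.8026


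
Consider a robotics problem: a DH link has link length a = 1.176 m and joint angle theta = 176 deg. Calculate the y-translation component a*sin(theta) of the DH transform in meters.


a*sin(theta) = 1.176*sin(176 deg) = 0.0820

0.0820 m


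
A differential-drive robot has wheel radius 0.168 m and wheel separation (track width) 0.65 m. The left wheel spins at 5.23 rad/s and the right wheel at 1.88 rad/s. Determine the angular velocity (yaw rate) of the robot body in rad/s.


omega = r*(wR - wL)/L = 0.168*(1.88 - (5.23))/0.65 = -0.8658

-0.8658 rad/s


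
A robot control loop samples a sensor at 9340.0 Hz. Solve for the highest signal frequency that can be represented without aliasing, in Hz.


f_max = f_s/2 = 9340.0/2 = 4670.0000

4670.0000 Hz


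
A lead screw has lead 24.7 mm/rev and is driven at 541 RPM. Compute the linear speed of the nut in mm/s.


v = lead * (RPM/60) = 24.7*541/60 = 222.7117

222.7117 mm/s


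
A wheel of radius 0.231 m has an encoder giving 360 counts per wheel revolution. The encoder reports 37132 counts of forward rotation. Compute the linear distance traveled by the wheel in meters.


revs = 37132/360 = 103.144444
d = revs * 2*pi*r = 103.144444 * 2*pi*0.231 = 149.7055

149.7055 m


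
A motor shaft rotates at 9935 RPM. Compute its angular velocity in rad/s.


omega = 9935 * 2*pi/60 = 1040.3908

1040.3908 rad/s


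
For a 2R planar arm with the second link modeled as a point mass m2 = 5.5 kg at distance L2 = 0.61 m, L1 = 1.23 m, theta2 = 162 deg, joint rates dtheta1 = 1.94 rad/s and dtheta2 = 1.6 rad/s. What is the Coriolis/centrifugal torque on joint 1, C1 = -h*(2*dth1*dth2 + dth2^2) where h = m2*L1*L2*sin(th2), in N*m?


h = m2*L1*L2*sin(th2) = 5.5*1.23*0.61*sin(162 deg) = 1.275205
C1 = -h*(2*1.94*1.6 + 1.6^2) = -1.275205*8.7680 = -11.1810

-11.1810 N*m


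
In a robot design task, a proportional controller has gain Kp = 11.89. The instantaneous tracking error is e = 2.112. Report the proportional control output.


u_P = Kp * e = 11.89 * 2.112 = 25.1117

25.1117


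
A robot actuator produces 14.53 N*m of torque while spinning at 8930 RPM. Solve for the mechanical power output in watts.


omega = 8930 * 2*pi/60 = 935.147413 rad/s
P = tau * omega = 14.53 * 935.147413 = 13587.6919

13587.6919 W


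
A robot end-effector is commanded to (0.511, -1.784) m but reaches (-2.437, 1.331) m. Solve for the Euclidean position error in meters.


dx = -2.437 - (0.511) = -2.9480, dy = 1.331 - (-1.784) = 3.1150
err = sqrt(8.690704 + 9.703225) = 4.2888

4.2888 m


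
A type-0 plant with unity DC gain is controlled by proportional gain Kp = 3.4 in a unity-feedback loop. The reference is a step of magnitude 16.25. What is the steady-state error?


e_ss = R/(1 + Kp) = 16.25/(1 + 3.4) = 16.25/4.4000 = 3.6932

3.6932


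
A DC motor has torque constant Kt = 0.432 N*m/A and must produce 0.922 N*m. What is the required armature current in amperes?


I = tau / Kt = 0.922/0.432 = 2.1343

2.1343 A


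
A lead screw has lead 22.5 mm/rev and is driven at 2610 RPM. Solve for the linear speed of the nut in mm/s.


v = lead * (RPM/60) = 22.5*2610/60 = 978.7500

978.7500 mm/s


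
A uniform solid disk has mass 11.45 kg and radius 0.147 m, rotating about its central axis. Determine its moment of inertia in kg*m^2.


I = (1/2)*m*R^2 = 0.5*11.45*0.147^2 = 0.1237

0.1237 kg*m^2


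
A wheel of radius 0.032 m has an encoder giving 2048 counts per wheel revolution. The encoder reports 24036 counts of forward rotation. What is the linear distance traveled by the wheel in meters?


revs = 24036/2048 = 11.736328
d = revs * 2*pi*r = 11.736328 * 2*pi*0.032 = 2.3597

2.3597 m


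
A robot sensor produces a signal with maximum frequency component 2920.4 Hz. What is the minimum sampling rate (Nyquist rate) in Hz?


f_s,min = 2*f_max = 2*2920.4 = 5840.8000

5840.8000 Hz


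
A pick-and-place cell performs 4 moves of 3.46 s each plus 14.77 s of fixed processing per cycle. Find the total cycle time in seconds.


T = 4*3.46 + 14.77 = 28.6100

28.6100 s


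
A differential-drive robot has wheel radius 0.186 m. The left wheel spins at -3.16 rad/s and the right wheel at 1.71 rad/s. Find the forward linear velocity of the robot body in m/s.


v = r*(wR + wL)/2 = 0.186*(1.71 + -3.16)/2 = -0.1349

-0.1349 m/s


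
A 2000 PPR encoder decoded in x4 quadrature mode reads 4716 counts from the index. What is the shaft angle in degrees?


angle = counts * 360 / (PPR*4) = 4716 * 360 / 8000 = 212.2200

212.2200 degrees


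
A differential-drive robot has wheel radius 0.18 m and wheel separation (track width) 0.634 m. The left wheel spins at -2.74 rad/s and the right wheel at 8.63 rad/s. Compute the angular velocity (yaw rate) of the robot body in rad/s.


omega = r*(wR - wL)/L = 0.18*(8.63 - (-2.74))/0.634 = 3.2281

3.2281 rad/s


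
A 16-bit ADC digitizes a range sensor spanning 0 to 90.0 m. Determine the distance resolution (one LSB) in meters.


res = range / 2^n = 90.0/2^16 = 90.0/65536 = 0.0014

0.0014 m


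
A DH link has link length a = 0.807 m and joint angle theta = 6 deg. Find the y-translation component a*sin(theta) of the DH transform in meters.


a*sin(theta) = 0.807*sin(6 deg) = 0.0844

0.0844 m


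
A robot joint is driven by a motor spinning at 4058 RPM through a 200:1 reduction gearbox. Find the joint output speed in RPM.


omega_joint = omega_motor / N = 4058 / 200 = 20.2900

20.2900 RPM


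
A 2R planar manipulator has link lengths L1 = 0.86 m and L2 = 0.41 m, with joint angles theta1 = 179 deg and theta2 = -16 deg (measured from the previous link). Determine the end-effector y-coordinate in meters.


y = L1*sin(th1) + L2*sin(th1+th2) = 0.86*sin(179 deg) + 0.41*sin(163 deg) = 0.1349

0.1349 m


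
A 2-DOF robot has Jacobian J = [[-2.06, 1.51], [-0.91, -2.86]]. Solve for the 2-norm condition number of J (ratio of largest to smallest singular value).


JJ^T eigenvalues: trace(JJ^T) = 15.5314, det(JJ^T) = det(J)^2 = 52.79039649
s_max^2 = (15.5314 + sqrt(30.06280000))/2 = 10.50717770
s_min^2 = (15.5314 - sqrt(30.06280000))/2 = 5.02422230
kappa = s_max/s_min = sqrt(10.50717770/5.02422230) = 1.4461

1.4461


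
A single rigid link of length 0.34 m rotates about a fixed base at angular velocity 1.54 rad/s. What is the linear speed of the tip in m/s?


v = L*omega = 0.34 * 1.54 = 0.5236

0.5236 m/s


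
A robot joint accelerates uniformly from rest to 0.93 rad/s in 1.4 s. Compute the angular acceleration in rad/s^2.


alpha = delta_omega / t = 0.93 / 1.4 = 0.6643

0.6643 rad/s^2


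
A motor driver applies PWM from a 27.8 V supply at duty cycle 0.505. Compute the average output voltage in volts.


V_avg = V_supply * D = 27.8*0.505 = 14.0390

14.0390 V


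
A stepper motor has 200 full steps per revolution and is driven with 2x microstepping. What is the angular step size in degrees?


step = 360/(200*2) = 360/400 = 0.9000

0.9000 degrees


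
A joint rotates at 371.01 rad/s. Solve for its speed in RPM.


RPM = 371.01 * 60/(2*pi) = 3542.8845

3542.8845 RPM


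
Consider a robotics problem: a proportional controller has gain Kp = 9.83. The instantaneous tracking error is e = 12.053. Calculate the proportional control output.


u_P = Kp * e = 9.83 * 12.053 = 118.4810

118.4810


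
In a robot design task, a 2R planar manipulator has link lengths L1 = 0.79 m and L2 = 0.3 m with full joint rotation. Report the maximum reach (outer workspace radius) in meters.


r_max = L1 + L2 = 0.79 + 0.3 = 1.0900

1.0900 m


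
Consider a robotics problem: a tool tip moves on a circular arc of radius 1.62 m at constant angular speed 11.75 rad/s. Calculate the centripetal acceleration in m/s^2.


a_c = omega^2 * r = 11.75^2 * 1.62 = 223.6613

223.6613 m/s^2


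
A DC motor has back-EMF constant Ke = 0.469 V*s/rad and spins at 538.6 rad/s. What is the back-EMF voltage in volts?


V_emf = Ke * omega = 0.469*538.6 = 252.6034

252.6034 V


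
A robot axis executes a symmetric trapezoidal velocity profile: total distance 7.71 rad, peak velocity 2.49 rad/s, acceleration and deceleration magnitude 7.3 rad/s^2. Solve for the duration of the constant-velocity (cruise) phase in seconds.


t_acc = v/a = 0.341096 s, d_acc = v^2/(2a) = 0.424664 rad each
d_cruise = 7.71 - 2*0.424664 = 6.860672 rad
t_cruise = d_cruise/v = 6.860672/2.49 = 2.7553

2.7553 s


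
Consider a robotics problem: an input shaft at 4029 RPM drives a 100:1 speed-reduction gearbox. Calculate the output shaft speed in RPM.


omega_out = omega_in / N = 4029 / 100 = 40.2900

40.2900 RPM


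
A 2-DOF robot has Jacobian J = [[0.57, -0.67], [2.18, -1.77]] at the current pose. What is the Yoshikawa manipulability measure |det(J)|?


det(J) = 0.57*-1.77 - (-0.67)*(2.18) = 0.4517
|det(J)| = 0.4517

0.4517


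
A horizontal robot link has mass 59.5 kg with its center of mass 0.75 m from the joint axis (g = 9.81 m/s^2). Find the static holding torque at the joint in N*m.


tau = m*g*L = 59.5 * 9.81 * 0.75 = 437.7713

437.7713 N*m


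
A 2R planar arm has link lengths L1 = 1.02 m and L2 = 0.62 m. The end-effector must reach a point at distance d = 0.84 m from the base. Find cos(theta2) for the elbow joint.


cos(th2) = (d^2 - L1^2 - L2^2)/(2*L1*L2) = (0.84^2 - 1.02^2 - 0.62^2)/(2*1.02*0.62) = -0.5686

-0.5686


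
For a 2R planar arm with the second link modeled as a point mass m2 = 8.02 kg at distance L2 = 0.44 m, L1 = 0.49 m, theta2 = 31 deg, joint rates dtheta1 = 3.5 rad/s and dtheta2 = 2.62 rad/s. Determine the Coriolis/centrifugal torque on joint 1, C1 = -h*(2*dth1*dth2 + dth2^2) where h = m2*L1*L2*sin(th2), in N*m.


h = m2*L1*L2*sin(th2) = 8.02*0.49*0.44*sin(31 deg) = 0.890559
C1 = -h*(2*3.5*2.62 + 2.62^2) = -0.890559*25.2044 = -22.4460

-22.4460 N*m


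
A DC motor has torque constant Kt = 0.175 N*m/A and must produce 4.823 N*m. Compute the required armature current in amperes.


I = tau / Kt = 4.823/0.175 = 27.5600

27.5600 A


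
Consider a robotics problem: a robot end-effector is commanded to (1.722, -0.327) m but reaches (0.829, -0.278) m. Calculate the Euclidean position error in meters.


dx = 0.829 - (1.722) = -0.8930, dy = -0.278 - (-0.327) = 0.0490
err = sqrt(0.797449 + 0.002401) = 0.8943

0.8943 m


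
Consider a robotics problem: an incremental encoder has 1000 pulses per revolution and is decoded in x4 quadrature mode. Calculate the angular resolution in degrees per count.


resolution = 360 / (PPR * 4) = 360 / 4000 = 0.0900

0.0900 degrees


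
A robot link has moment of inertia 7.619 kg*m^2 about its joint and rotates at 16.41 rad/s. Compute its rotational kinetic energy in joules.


KE = (1/2)*I*omega^2 = 0.5*7.619*16.41^2 = 1025.8530

1025.8530 J


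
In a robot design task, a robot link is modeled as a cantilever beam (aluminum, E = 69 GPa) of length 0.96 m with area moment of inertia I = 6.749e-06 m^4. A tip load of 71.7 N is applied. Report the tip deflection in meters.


delta = F*L^3/(3*E*I) = 71.7*0.96^3/(3*6.900e+10*6.749e-06)
      = 63.4355712/1397043 = 4.5407e-05

4.5407e-05 m


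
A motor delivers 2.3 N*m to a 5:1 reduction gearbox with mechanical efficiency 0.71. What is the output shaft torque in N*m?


tau_out = tau_in * N * eta = 2.3 * 5 * 0.71 = 8.1650

8.1650 N*m


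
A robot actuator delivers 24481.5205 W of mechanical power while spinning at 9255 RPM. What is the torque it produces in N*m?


omega = 9255 * 2*pi/60 = 969.181334 rad/s
tau = P / omega = 24481.5205 / 969.181334 = 25.2600

25.2600 N*m


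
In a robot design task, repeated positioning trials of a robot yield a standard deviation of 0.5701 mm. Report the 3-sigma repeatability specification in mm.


repeatability = 3*sigma = 3*0.5701 = 1.7103

1.7103 mm


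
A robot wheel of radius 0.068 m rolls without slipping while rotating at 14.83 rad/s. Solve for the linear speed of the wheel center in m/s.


v = omega * r = 14.83 * 0.068 = 1.0084

1.0084 m/s


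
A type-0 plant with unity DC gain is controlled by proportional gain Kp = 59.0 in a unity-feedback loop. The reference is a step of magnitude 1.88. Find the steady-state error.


e_ss = R/(1 + Kp) = 1.88/(1 + 59.0) = 1.88/60.0000 = 0.0313

0.0313


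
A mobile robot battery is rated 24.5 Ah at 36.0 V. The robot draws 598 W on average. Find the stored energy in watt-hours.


E = capacity * V = 24.5*36.0 = 882.0000

882.0000 Wh


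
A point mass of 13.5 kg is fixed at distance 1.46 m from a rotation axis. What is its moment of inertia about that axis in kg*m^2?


I = m*r^2 = 13.5*1.46^2 = 28.7766

28.7766 kg*m^2


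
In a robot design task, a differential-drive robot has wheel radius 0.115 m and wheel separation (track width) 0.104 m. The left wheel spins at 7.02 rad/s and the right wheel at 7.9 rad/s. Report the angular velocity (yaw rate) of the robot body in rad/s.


omega = r*(wR - wL)/L = 0.115*(7.9 - (7.02))/0.104 = 0.9731

0.9731 rad/s


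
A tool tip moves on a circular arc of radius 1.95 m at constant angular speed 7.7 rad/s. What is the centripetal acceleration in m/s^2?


a_c = omega^2 * r = 7.7^2 * 1.95 = 115.6155

115.6155 m/s^2


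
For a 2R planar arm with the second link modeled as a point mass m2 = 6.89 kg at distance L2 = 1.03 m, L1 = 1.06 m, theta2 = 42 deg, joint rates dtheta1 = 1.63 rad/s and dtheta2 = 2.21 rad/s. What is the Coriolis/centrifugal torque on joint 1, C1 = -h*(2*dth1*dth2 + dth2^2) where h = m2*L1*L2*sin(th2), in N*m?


h = m2*L1*L2*sin(th2) = 6.89*1.06*1.03*sin(42 deg) = 5.033536
C1 = -h*(2*1.63*2.21 + 2.21^2) = -5.033536*12.0887 = -60.8489

-60.8489 N*m


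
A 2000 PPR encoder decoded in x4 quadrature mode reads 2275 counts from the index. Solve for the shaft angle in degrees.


angle = counts * 360 / (PPR*4) = 2275 * 360 / 8000 = 102.3750

102.3750 degrees


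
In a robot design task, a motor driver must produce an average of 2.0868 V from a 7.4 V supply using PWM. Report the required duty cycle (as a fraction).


D = V_avg/V_supply = 2.0868/7.4 = 0.2820

0.2820


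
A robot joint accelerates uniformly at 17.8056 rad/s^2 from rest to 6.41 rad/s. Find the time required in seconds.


t = delta_omega / alpha = 6.41 / 17.8056 = 0.3600

0.3600 s


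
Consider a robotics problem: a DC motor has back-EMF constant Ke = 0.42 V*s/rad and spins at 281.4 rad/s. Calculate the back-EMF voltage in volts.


V_emf = Ke * omega = 0.42*281.4 = 118.1880

118.1880 V


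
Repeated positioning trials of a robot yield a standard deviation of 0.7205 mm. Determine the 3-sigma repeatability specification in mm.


repeatability = 3*sigma = 3*0.7205 = 2.1615

2.1615 mm


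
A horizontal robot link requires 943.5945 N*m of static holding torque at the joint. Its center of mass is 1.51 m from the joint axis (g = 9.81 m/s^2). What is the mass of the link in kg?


m = tau / (g*L) = 943.5945 / (9.81 * 1.51) = 63.7000

63.7000 kg


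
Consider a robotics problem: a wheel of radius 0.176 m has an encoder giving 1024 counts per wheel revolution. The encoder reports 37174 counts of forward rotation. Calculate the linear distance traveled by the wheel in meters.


revs = 37174/1024 = 36.302734
d = revs * 2*pi*r = 36.302734 * 2*pi*0.176 = 40.1450

40.1450 m


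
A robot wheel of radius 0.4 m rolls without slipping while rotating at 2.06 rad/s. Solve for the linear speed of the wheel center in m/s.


v = omega * r = 2.06 * 0.4 = 0.8240

0.8240 m/s


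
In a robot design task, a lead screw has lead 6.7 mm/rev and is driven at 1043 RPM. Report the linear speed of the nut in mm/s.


v = lead * (RPM/60) = 6.7*1043/60 = 116.4683

116.4683 mm/s


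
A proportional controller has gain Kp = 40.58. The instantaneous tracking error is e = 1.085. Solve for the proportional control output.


u_P = Kp * e = 40.58 * 1.085 = 44.0293

44.0293


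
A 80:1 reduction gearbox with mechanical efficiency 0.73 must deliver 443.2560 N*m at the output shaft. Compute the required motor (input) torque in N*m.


tau_in = tau_out / (N * eta) = 443.2560 / (80 * 0.73) = 7.5900

7.5900 N*m


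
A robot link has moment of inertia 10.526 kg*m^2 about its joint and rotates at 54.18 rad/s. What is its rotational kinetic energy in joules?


KE = (1/2)*I*omega^2 = 0.5*10.526*54.18^2 = 15449.3912

15449.3912 J


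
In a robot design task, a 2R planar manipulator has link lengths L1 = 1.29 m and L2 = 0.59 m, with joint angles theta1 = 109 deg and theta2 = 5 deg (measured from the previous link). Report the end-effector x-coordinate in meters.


x = L1*cos(th1) + L2*cos(th1+th2) = 1.29*cos(109 deg) + 0.59*cos(114 deg) = -0.6600

-0.6600 m


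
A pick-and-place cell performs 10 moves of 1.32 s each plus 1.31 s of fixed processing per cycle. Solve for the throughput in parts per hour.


T_cycle = 10*1.32 + 1.31 = 14.5100 s
rate = 3600/T = 248.1048

248.1048 parts/hour


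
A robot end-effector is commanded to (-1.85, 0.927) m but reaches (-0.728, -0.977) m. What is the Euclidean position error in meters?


dx = -0.728 - (-1.85) = 1.1220, dy = -0.977 - (0.927) = -1.9040
err = sqrt(1.258884 + 3.625216) = 2.2100

2.2100 m


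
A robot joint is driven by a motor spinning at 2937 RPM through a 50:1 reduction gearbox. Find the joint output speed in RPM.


omega_joint = omega_motor / N = 2937 / 50 = 58.7400

58.7400 RPM


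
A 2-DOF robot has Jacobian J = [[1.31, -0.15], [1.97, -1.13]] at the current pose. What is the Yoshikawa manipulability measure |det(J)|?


det(J) = 1.31*-1.13 - (-0.15)*(1.97) = -1.1848
|det(J)| = 1.1848

1.1848


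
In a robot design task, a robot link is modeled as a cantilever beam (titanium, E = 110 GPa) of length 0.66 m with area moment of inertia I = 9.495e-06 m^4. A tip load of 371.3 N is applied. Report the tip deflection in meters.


delta = F*L^3/(3*E*I) = 371.3*0.66^3/(3*1.100e+11*9.495e-06)
      = 106.7472648/3133350 = 3.4068e-05

3.4068e-05 m


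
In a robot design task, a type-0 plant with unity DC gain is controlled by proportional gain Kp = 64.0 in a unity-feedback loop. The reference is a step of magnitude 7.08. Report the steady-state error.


e_ss = R/(1 + Kp) = 7.08/(1 + 64.0) = 7.08/65.0000 = 0.1089

0.1089


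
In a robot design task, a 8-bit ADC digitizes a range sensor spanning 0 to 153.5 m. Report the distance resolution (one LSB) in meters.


res = range / 2^n = 153.5/2^8 = 153.5/256 = 0.5996

0.5996 m


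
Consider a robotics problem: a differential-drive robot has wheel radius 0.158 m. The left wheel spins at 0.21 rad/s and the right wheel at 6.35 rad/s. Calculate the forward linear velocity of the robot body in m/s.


v = r*(wR + wL)/2 = 0.158*(6.35 + 0.21)/2 = 0.5182

0.5182 m/s


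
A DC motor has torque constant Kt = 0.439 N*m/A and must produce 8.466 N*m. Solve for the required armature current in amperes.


I = tau / Kt = 8.466/0.439 = 19.2847

19.2847 A


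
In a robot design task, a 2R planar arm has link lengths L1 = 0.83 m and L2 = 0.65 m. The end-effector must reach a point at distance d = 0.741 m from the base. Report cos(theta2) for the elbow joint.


cos(th2) = (d^2 - L1^2 - L2^2)/(2*L1*L2) = (0.741^2 - 0.83^2 - 0.65^2)/(2*0.83*0.65) = -0.5211

-0.5211


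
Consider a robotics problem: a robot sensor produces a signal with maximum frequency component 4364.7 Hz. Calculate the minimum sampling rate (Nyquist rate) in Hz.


f_s,min = 2*f_max = 2*4364.7 = 8729.4000

8729.4000 Hz


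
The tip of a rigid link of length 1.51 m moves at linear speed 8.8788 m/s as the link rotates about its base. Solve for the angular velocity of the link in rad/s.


omega = v / L = 8.8788 / 1.51 = 5.8800

5.8800 rad/s


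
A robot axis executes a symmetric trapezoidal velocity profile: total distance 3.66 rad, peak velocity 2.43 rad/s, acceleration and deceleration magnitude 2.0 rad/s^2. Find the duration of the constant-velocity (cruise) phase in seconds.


t_acc = v/a = 1.215000 s, d_acc = v^2/(2a) = 1.476225 rad each
d_cruise = 3.66 - 2*1.476225 = 0.707550 rad
t_cruise = d_cruise/v = 0.707550/2.43 = 0.2912

0.2912 s


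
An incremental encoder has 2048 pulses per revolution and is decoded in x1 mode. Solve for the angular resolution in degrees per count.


resolution = 360 / (PPR * 1) = 360 / 2048 = 0.1758

0.1758 degrees


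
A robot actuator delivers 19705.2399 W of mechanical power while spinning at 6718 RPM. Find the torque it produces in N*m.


omega = 6718 * 2*pi/60 = 703.507315 rad/s
tau = P / omega = 19705.2399 / 703.507315 = 28.0100

28.0100 N*m


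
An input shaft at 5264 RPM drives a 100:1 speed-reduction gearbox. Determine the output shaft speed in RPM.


omega_out = omega_in / N = 5264 / 100 = 52.6400

52.6400 RPM


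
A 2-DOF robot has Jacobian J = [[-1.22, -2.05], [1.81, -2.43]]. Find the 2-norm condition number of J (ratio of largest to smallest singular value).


JJ^T eigenvalues: trace(JJ^T) = 14.8719, det(JJ^T) = det(J)^2 = 44.55696001
s_max^2 = (14.8719 + sqrt(42.94556957))/2 = 10.71259346
s_min^2 = (14.8719 - sqrt(42.94556957))/2 = 4.15930654
kappa = s_max/s_min = sqrt(10.71259346/4.15930654) = 1.6049

1.6049


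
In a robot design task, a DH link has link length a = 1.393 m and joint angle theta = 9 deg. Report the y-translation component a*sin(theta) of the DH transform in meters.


a*sin(theta) = 1.393*sin(9 deg) = 0.2179

0.2179 m


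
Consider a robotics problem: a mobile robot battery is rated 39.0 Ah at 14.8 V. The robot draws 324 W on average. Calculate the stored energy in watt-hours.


E = capacity * V = 39.0*14.8 = 577.2000

577.2000 Wh


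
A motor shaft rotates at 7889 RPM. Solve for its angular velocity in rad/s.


omega = 7889 * 2*pi/60 = 826.1341

826.1341 rad/s


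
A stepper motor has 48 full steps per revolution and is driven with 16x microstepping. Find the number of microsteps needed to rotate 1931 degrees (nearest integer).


step_size = 360/(48*16) = 360/768 = 0.468750 deg
n = 1931/(360/768) = 1931*768/360 = 4119.4667 -> 4119

4119 steps


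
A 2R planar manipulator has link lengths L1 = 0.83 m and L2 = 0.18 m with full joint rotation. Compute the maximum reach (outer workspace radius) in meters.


r_max = L1 + L2 = 0.83 + 0.18 = 1.0100

1.0100 m
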